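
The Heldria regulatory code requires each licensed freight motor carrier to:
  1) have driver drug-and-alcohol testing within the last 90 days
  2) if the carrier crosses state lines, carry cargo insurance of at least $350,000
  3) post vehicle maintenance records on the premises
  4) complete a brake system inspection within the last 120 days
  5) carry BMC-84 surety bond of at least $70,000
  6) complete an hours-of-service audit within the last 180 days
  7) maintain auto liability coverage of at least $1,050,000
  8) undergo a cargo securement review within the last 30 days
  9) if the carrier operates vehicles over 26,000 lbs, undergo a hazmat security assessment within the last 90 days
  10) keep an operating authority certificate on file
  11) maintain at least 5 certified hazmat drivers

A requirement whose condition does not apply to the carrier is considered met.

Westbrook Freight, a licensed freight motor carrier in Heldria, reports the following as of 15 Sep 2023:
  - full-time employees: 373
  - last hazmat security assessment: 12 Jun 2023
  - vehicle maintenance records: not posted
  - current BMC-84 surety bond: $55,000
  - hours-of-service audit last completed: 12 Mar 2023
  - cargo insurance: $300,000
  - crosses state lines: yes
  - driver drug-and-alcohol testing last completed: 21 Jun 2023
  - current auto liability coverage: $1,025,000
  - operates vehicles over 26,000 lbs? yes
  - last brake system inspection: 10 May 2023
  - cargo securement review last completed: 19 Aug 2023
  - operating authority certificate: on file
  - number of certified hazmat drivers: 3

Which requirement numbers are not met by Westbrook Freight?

2, 3, 4, 5, 6, 7, 9, 11

1. driver drug-and-alcohol testing 86 days ago vs limit 90 → met
2. condition 'crosses state lines' holds; cargo insurance $300,000 < $350,000 → not met
3. vehicle maintenance records absent → not met
4. brake system inspection 128 days ago vs limit 120 → not met
5. BMC-84 surety bond $55,000 < $70,000 → not met
6. hours-of-service audit 187 days ago vs limit 180 → not met
7. auto liability coverage $1,025,000 < $1,050,000 → not met
8. cargo securement review 27 days ago vs limit 30 → met
9. condition 'operates vehicles over 26,000 lbs' holds; hazmat security assessment 95 days ago vs limit 90 → not met
10. operating authority certificate present → met
11. certified hazmat drivers 3 < 5 → not met
Not met: 2, 3, 4, 5, 6, 7, 9, 11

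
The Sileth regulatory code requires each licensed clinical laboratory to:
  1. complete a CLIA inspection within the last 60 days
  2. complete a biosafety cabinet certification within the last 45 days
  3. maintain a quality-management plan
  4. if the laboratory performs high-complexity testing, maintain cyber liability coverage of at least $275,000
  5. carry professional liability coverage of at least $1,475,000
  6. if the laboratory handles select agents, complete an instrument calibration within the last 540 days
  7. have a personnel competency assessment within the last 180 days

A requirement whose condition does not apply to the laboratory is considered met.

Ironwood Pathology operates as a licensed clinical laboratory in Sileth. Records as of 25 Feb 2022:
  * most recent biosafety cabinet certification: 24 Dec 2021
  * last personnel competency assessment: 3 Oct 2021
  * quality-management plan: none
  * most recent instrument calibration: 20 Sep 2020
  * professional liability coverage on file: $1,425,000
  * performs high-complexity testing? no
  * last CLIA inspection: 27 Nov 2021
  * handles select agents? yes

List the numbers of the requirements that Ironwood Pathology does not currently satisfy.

1, 2, 3, 5

1. CLIA inspection 90 days ago vs limit 60 → not met
2. biosafety cabinet certification 63 days ago vs limit 45 → not met
3. quality-management plan absent → not met
4. condition 'performs high-complexity testing' does not hold → requirement n/a → met
5. professional liability coverage $1,425,000 < $1,475,000 → not met
6. condition 'handles select agents' holds; instrument calibration 523 days ago vs limit 540 → met
7. personnel competency assessment 145 days ago vs limit 180 → met
Not met: 1, 2, 3, 5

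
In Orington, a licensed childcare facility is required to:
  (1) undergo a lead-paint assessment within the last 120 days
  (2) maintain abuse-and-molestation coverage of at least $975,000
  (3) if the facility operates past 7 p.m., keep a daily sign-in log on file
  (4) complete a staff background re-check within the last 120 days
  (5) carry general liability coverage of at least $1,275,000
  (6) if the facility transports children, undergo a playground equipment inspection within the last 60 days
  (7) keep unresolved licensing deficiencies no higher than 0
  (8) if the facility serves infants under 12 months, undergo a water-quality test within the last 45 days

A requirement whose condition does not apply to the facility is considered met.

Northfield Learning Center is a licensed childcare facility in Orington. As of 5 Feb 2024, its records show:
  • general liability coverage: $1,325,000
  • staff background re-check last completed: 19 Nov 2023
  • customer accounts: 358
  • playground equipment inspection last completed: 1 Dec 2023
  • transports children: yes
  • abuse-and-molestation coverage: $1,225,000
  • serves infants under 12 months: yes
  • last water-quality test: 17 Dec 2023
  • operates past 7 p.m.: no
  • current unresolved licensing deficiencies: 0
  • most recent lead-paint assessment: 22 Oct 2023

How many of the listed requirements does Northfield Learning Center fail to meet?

1. lead-paint assessment 106 days ago vs limit 120 → met
2. abuse-and-molestation coverage $1,225,000 ≥ $975,000 → met
3. condition 'operates past 7 p.m.' does not hold → requirement n/a → met
4. staff background re-check 78 days ago vs limit 120 → met
5. general liability coverage $1,325,000 ≥ $1,275,000 → met
6. condition 'transports children' holds; playground equipment inspection 66 days ago vs limit 60 → not met
7. unresolved licensing deficiencies 0 ≤ 0 → met
8. condition 'serves infants under 12 months' holds; water-quality test 50 days ago vs limit 45 → not met
Not met: 2 of 8

2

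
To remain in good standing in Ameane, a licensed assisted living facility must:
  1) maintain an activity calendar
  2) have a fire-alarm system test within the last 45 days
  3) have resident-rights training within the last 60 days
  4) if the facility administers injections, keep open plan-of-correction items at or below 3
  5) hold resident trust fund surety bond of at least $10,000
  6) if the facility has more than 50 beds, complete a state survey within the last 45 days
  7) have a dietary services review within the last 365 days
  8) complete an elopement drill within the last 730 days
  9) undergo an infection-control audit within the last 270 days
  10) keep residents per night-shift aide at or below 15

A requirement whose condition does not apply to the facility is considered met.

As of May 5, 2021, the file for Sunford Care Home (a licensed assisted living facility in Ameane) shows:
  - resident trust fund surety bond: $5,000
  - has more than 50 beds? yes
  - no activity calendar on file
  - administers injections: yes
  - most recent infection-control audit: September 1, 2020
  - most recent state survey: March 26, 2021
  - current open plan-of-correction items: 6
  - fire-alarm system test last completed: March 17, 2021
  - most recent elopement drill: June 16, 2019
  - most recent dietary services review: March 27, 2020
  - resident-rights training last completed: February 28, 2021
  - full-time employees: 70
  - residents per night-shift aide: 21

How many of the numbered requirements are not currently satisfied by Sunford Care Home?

7

1. activity calendar absent → not met
2. fire-alarm system test 49 days ago vs limit 45 → not met
3. resident-rights training 66 days ago vs limit 60 → not met
4. condition 'administers injections' holds; open plan-of-correction items 6 > 3 → not met
5. resident trust fund surety bond $5,000 < $10,000 → not met
6. condition 'has more than 50 beds' holds; state survey 40 days ago vs limit 45 → met
7. dietary services review 404 days ago vs limit 365 → not met
8. elopement drill 689 days ago vs limit 730 → met
9. infection-control audit 246 days ago vs limit 270 → met
10. residents per night-shift aide 21 > 15 → not met
Not met: 7 of 10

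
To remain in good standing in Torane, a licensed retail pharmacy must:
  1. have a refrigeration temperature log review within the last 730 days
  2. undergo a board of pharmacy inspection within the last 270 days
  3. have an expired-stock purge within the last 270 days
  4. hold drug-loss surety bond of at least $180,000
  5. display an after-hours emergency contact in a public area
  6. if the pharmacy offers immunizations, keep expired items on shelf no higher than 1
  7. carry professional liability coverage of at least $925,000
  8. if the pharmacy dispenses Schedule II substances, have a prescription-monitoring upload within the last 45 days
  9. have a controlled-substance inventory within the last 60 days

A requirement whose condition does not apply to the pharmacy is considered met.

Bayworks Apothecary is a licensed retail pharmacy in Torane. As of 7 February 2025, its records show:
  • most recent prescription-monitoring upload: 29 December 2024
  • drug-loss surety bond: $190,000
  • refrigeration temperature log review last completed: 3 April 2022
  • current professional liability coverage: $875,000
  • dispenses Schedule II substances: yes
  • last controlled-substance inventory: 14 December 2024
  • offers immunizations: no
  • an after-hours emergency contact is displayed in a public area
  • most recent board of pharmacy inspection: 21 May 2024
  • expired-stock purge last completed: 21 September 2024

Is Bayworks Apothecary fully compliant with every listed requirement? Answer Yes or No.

1. refrigeration temperature log review 1041 days ago vs limit 730 → not met
2. board of pharmacy inspection 262 days ago vs limit 270 → met
3. expired-stock purge 139 days ago vs limit 270 → met
4. drug-loss surety bond $190,000 ≥ $180,000 → met
5. after-hours emergency contact present → met
6. condition 'offers immunizations' does not hold → requirement n/a → met
7. professional liability coverage $875,000 < $925,000 → not met
8. condition 'dispenses Schedule II substances' holds; prescription-monitoring upload 40 days ago vs limit 45 → met
9. controlled-substance inventory 55 days ago vs limit 60 → met
Not met: 1, 7

No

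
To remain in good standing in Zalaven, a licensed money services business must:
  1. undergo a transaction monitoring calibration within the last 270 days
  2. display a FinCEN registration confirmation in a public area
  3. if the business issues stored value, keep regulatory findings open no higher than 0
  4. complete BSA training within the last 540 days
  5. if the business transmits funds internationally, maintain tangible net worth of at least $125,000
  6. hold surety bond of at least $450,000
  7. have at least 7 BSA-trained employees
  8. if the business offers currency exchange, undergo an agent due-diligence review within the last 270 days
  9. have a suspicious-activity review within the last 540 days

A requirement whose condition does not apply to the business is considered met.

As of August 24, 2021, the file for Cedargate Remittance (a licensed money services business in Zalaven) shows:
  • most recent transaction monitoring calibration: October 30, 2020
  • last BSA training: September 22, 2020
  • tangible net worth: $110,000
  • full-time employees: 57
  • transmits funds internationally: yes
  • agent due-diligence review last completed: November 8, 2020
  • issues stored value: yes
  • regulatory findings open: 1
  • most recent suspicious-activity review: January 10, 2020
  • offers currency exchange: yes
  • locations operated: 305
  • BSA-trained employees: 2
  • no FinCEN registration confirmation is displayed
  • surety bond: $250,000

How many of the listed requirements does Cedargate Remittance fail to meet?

1. transaction monitoring calibration 298 days ago vs limit 270 → not met
2. FinCEN registration confirmation absent → not met
3. condition 'issues stored value' holds; regulatory findings open 1 > 0 → not met
4. BSA training 336 days ago vs limit 540 → met
5. condition 'transmits funds internationally' holds; tangible net worth $110,000 < $125,000 → not met
6. surety bond $250,000 < $450,000 → not met
7. BSA-trained employees 2 < 7 → not met
8. condition 'offers currency exchange' holds; agent due-diligence review 289 days ago vs limit 270 → not met
9. suspicious-activity review 592 days ago vs limit 540 → not met
Not met: 8 of 9

8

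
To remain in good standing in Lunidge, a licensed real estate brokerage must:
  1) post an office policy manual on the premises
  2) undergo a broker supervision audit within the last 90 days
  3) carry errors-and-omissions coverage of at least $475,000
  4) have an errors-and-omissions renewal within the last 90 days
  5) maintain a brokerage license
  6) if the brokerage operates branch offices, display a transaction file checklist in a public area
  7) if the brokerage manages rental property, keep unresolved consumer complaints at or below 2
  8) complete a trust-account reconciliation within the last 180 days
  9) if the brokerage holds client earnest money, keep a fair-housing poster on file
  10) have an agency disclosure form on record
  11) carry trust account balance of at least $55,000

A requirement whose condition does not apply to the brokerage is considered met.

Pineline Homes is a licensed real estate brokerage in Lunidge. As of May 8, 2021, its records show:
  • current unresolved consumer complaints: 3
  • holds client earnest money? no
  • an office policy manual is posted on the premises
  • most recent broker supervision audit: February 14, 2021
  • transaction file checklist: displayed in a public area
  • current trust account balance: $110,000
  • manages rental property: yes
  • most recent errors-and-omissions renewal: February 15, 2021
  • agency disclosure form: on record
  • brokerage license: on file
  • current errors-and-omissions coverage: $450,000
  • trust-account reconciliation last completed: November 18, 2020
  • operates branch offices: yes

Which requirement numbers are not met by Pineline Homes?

3, 7

1. office policy manual present → met
2. broker supervision audit 83 days ago vs limit 90 → met
3. errors-and-omissions coverage $450,000 < $475,000 → not met
4. errors-and-omissions renewal 82 days ago vs limit 90 → met
5. brokerage license present → met
6. condition 'operates branch offices' holds; transaction file checklist present → met
7. condition 'manages rental property' holds; unresolved consumer complaints 3 > 2 → not met
8. trust-account reconciliation 171 days ago vs limit 180 → met
9. condition 'holds client earnest money' does not hold → requirement n/a → met
10. agency disclosure form present → met
11. trust account balance $110,000 ≥ $55,000 → met
Not met: 3, 7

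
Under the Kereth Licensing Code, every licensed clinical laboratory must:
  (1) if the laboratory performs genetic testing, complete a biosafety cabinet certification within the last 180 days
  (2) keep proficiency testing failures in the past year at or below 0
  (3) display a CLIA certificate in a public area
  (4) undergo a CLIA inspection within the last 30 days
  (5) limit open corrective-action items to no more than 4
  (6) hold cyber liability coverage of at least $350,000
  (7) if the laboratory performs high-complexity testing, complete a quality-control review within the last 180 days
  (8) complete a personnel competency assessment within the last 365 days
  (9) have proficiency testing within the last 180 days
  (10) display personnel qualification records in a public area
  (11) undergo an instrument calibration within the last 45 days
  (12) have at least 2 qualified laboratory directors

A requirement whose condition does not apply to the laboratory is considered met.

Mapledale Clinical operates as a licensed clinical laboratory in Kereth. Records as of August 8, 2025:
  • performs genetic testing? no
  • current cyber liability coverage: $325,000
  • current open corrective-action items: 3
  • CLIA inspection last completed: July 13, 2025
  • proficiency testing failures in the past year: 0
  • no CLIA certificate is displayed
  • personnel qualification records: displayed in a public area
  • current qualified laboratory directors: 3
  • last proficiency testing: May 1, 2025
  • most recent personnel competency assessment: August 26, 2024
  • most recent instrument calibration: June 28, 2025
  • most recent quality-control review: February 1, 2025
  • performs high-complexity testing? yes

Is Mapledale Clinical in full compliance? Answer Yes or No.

No

1. condition 'performs genetic testing' does not hold → requirement n/a → met
2. proficiency testing failures in the past year 0 ≤ 0 → met
3. CLIA certificate absent → not met
4. CLIA inspection 26 days ago vs limit 30 → met
5. open corrective-action items 3 ≤ 4 → met
6. cyber liability coverage $325,000 < $350,000 → not met
7. condition 'performs high-complexity testing' holds; quality-control review 188 days ago vs limit 180 → not met
8. personnel competency assessment 347 days ago vs limit 365 → met
9. proficiency testing 99 days ago vs limit 180 → met
10. personnel qualification records present → met
11. instrument calibration 41 days ago vs limit 45 → met
12. qualified laboratory directors 3 ≥ 2 → met
Not met: 3, 6, 7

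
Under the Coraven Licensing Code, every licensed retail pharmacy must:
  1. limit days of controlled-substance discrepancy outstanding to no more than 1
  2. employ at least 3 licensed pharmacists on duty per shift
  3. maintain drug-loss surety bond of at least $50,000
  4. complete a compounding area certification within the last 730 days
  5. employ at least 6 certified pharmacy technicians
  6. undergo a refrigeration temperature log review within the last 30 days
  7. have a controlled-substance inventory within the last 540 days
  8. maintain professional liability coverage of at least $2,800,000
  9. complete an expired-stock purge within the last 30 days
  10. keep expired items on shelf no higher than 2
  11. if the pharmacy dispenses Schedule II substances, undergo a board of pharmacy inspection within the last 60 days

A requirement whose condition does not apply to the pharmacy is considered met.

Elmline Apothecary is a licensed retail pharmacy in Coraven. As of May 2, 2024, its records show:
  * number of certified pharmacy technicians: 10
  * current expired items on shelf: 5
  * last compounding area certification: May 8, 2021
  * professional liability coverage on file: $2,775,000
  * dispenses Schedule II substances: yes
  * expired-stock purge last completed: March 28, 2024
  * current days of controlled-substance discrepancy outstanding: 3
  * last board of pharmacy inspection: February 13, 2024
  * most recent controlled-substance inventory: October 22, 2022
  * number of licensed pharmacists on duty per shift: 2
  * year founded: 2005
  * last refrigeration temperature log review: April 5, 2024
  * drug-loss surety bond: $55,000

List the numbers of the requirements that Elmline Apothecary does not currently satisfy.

1. days of controlled-substance discrepancy outstanding 3 > 1 → not met
2. licensed pharmacists on duty per shift 2 < 3 → not met
3. drug-loss surety bond $55,000 ≥ $50,000 → met
4. compounding area certification 1090 days ago vs limit 730 → not met
5. certified pharmacy technicians 10 ≥ 6 → met
6. refrigeration temperature log review 27 days ago vs limit 30 → met
7. controlled-substance inventory 558 days ago vs limit 540 → not met
8. professional liability coverage $2,775,000 < $2,800,000 → not met
9. expired-stock purge 35 days ago vs limit 30 → not met
10. expired items on shelf 5 > 2 → not met
11. condition 'dispenses Schedule II substances' holds; board of pharmacy inspection 79 days ago vs limit 60 → not met
Not met: 1, 2, 4, 7, 8, 9, 10, 11

1, 2, 4, 7, 8, 9, 10, 11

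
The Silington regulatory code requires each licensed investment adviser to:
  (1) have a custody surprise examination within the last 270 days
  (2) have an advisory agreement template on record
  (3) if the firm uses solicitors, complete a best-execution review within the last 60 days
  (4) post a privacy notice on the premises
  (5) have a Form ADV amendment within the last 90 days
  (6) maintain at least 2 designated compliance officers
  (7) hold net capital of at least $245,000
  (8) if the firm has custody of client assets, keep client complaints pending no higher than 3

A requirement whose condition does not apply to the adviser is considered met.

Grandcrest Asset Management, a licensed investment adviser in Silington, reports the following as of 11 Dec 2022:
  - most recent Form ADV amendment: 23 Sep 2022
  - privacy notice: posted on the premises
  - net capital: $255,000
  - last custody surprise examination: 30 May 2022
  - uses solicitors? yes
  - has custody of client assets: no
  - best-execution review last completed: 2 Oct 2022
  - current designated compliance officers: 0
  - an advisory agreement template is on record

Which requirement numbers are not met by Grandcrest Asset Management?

3, 6

1. custody surprise examination 195 days ago vs limit 270 → met
2. advisory agreement template present → met
3. condition 'uses solicitors' holds; best-execution review 70 days ago vs limit 60 → not met
4. privacy notice present → met
5. Form ADV amendment 79 days ago vs limit 90 → met
6. designated compliance officers 0 < 2 → not met
7. net capital $255,000 ≥ $245,000 → met
8. condition 'has custody of client assets' does not hold → requirement n/a → met
Not met: 3, 6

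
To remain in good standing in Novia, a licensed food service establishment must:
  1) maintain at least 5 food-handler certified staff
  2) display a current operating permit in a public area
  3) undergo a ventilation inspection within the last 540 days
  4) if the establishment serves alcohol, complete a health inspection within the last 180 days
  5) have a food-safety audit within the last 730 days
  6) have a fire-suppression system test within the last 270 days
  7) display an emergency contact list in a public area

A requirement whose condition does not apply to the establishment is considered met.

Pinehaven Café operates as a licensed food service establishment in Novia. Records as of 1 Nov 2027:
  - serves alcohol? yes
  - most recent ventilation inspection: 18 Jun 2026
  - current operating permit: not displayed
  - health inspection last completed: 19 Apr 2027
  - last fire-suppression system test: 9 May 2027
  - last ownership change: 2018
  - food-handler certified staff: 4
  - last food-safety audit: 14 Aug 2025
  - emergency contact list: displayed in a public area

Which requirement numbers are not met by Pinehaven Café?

1, 2, 4, 5

1. food-handler certified staff 4 < 5 → not met
2. current operating permit absent → not met
3. ventilation inspection 501 days ago vs limit 540 → met
4. condition 'serves alcohol' holds; health inspection 196 days ago vs limit 180 → not met
5. food-safety audit 809 days ago vs limit 730 → not met
6. fire-suppression system test 176 days ago vs limit 270 → met
7. emergency contact list present → met
Not met: 1, 2, 4, 5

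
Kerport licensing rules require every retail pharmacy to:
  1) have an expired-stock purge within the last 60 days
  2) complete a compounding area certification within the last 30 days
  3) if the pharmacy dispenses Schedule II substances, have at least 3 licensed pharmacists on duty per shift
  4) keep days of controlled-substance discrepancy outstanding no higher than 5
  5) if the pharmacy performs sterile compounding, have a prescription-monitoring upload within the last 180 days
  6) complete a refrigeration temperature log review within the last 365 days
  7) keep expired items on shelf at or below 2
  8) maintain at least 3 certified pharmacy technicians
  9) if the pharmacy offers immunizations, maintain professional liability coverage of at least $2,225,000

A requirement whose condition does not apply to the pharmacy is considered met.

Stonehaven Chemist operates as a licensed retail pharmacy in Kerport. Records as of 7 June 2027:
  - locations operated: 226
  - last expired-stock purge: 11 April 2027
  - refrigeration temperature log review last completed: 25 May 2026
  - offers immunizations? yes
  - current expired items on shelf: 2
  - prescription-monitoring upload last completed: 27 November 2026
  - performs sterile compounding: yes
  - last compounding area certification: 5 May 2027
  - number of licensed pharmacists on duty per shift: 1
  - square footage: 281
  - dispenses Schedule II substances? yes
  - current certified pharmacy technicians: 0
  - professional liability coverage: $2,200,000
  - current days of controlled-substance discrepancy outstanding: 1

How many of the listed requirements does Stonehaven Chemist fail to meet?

6

1. expired-stock purge 57 days ago vs limit 60 → met
2. compounding area certification 33 days ago vs limit 30 → not met
3. condition 'dispenses Schedule II substances' holds; licensed pharmacists on duty per shift 1 < 3 → not met
4. days of controlled-substance discrepancy outstanding 1 ≤ 5 → met
5. condition 'performs sterile compounding' holds; prescription-monitoring upload 192 days ago vs limit 180 → not met
6. refrigeration temperature log review 378 days ago vs limit 365 → not met
7. expired items on shelf 2 ≤ 2 → met
8. certified pharmacy technicians 0 < 3 → not met
9. condition 'offers immunizations' holds; professional liability coverage $2,200,000 < $2,225,000 → not met
Not met: 6 of 9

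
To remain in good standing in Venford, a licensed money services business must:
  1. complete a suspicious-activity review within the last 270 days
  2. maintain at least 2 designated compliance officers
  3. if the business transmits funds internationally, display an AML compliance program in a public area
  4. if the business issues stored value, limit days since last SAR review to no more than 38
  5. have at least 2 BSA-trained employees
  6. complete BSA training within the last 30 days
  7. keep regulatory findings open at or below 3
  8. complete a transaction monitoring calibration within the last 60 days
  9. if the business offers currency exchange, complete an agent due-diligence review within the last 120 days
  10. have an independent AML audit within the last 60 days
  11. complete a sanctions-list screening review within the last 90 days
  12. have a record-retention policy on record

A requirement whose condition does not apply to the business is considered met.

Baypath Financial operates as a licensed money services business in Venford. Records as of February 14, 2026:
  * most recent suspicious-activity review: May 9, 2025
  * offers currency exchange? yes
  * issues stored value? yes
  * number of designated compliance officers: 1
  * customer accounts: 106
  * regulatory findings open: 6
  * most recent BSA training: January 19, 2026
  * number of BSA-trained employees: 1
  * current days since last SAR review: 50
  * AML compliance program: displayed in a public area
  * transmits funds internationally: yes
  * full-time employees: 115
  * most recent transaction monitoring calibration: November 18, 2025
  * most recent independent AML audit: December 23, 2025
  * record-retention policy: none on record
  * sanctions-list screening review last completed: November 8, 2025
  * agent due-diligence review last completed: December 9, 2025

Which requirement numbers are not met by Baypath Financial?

1. suspicious-activity review 281 days ago vs limit 270 → not met
2. designated compliance officers 1 < 2 → not met
3. condition 'transmits funds internationally' holds; AML compliance program present → met
4. condition 'issues stored value' holds; days since last SAR review 50 > 38 → not met
5. BSA-trained employees 1 < 2 → not met
6. BSA training 26 days ago vs limit 30 → met
7. regulatory findings open 6 > 3 → not met
8. transaction monitoring calibration 88 days ago vs limit 60 → not met
9. condition 'offers currency exchange' holds; agent due-diligence review 67 days ago vs limit 120 → met
10. independent AML audit 53 days ago vs limit 60 → met
11. sanctions-list screening review 98 days ago vs limit 90 → not met
12. record-retention policy absent → not met
Not met: 1, 2, 4, 5, 7, 8, 11, 12

1, 2, 4, 5, 7, 8, 11, 12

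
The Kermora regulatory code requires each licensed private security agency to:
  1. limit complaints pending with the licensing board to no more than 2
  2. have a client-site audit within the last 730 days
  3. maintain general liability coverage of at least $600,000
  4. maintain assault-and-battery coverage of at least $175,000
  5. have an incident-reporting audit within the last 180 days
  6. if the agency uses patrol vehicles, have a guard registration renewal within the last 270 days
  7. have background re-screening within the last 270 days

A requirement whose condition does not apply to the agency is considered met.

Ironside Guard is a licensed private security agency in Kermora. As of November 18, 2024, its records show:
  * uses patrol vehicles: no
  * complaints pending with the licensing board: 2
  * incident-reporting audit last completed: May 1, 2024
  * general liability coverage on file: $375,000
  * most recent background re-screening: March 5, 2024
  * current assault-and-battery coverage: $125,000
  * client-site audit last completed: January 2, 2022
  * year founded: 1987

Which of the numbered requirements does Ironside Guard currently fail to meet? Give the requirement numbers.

2, 3, 4, 5

1. complaints pending with the licensing board 2 ≤ 2 → met
2. client-site audit 1051 days ago vs limit 730 → not met
3. general liability coverage $375,000 < $600,000 → not met
4. assault-and-battery coverage $125,000 < $175,000 → not met
5. incident-reporting audit 201 days ago vs limit 180 → not met
6. condition 'uses patrol vehicles' does not hold → requirement n/a → met
7. background re-screening 258 days ago vs limit 270 → met
Not met: 2, 3, 4, 5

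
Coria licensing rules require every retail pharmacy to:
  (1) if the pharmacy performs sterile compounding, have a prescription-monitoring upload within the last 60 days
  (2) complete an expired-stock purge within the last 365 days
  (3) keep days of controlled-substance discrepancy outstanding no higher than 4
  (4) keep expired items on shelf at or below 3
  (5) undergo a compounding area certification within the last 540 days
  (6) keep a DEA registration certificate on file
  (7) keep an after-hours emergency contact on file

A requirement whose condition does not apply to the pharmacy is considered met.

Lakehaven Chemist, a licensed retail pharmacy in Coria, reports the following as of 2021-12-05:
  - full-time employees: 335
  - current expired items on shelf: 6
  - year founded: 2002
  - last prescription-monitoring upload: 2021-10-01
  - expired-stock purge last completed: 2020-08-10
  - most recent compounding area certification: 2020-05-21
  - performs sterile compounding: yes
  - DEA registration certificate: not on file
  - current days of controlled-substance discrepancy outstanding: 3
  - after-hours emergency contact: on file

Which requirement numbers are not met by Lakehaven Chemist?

1, 2, 4, 5, 6

1. condition 'performs sterile compounding' holds; prescription-monitoring upload 65 days ago vs limit 60 → not met
2. expired-stock purge 482 days ago vs limit 365 → not met
3. days of controlled-substance discrepancy outstanding 3 ≤ 4 → met
4. expired items on shelf 6 > 3 → not met
5. compounding area certification 563 days ago vs limit 540 → not met
6. DEA registration certificate absent → not met
7. after-hours emergency contact present → met
Not met: 1, 2, 4, 5, 6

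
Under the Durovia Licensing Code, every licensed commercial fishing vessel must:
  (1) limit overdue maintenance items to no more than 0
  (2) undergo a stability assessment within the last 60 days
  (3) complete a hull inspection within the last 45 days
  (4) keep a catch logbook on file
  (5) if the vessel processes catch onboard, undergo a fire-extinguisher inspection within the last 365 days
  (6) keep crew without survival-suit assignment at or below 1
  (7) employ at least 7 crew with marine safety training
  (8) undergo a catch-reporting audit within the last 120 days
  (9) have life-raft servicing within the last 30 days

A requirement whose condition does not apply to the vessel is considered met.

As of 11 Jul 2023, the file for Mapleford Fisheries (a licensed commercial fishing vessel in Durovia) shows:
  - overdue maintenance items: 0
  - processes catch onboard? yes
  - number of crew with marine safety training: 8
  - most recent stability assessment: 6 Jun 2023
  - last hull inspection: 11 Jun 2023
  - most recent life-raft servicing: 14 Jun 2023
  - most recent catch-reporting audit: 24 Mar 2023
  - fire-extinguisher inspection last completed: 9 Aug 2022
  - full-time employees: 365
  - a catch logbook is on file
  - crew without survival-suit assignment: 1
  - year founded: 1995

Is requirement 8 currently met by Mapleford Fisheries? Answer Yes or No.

8. catch-reporting audit 109 days ago vs limit 120 → met

Yes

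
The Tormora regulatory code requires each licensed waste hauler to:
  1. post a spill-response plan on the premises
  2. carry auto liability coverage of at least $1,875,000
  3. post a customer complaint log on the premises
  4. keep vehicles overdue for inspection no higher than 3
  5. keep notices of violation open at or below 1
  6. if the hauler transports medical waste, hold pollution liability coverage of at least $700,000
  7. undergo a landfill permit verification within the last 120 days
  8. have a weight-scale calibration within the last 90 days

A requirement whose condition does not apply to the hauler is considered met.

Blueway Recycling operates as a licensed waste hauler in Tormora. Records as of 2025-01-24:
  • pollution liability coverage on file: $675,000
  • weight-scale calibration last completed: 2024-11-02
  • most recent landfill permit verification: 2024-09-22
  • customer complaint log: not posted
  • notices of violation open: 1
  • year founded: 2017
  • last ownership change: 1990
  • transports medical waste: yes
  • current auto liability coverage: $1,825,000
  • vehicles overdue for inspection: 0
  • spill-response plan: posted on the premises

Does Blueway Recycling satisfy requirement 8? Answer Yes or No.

Yes

8. weight-scale calibration 83 days ago vs limit 90 → met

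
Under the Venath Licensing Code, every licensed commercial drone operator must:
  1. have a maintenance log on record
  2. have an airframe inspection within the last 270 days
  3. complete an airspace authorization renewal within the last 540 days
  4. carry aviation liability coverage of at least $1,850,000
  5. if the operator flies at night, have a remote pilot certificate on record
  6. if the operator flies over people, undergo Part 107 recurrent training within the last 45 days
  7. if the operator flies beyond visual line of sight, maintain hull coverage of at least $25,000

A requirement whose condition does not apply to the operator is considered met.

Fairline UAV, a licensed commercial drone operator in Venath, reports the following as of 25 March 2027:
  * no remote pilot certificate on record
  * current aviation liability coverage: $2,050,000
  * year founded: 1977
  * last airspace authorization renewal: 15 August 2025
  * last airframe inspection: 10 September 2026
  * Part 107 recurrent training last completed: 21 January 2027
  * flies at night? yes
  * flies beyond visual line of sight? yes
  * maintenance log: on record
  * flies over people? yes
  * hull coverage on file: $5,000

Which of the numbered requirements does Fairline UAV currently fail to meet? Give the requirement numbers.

3, 5, 6, 7

1. maintenance log present → met
2. airframe inspection 196 days ago vs limit 270 → met
3. airspace authorization renewal 587 days ago vs limit 540 → not met
4. aviation liability coverage $2,050,000 ≥ $1,850,000 → met
5. condition 'flies at night' holds; remote pilot certificate absent → not met
6. condition 'flies over people' holds; Part 107 recurrent training 63 days ago vs limit 45 → not met
7. condition 'flies beyond visual line of sight' holds; hull coverage $5,000 < $25,000 → not met
Not met: 3, 5, 6, 7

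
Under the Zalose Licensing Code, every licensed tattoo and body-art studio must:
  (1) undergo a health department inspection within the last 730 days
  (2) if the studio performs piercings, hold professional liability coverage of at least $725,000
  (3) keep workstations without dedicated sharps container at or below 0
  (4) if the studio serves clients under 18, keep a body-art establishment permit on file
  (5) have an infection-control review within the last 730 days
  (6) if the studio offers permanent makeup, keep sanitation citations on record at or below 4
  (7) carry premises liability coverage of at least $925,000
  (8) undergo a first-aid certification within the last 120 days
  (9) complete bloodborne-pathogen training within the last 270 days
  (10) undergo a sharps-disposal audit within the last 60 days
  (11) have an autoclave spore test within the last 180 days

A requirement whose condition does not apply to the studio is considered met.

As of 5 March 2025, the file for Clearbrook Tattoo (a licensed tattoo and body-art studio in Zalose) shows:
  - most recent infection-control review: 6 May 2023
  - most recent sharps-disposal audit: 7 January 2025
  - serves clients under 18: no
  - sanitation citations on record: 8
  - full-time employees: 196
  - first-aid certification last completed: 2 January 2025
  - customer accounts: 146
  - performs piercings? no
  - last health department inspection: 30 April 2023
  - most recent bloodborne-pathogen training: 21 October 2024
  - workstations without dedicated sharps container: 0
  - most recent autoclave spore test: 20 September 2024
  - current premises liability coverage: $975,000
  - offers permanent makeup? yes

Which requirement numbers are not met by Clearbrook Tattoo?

1. health department inspection 675 days ago vs limit 730 → met
2. condition 'performs piercings' does not hold → requirement n/a → met
3. workstations without dedicated sharps container 0 ≤ 0 → met
4. condition 'serves clients under 18' does not hold → requirement n/a → met
5. infection-control review 669 days ago vs limit 730 → met
6. condition 'offers permanent makeup' holds; sanitation citations on record 8 > 4 → not met
7. premises liability coverage $975,000 ≥ $925,000 → met
8. first-aid certification 62 days ago vs limit 120 → met
9. bloodborne-pathogen training 135 days ago vs limit 270 → met
10. sharps-disposal audit 57 days ago vs limit 60 → met
11. autoclave spore test 166 days ago vs limit 180 → met
Not met: 6

6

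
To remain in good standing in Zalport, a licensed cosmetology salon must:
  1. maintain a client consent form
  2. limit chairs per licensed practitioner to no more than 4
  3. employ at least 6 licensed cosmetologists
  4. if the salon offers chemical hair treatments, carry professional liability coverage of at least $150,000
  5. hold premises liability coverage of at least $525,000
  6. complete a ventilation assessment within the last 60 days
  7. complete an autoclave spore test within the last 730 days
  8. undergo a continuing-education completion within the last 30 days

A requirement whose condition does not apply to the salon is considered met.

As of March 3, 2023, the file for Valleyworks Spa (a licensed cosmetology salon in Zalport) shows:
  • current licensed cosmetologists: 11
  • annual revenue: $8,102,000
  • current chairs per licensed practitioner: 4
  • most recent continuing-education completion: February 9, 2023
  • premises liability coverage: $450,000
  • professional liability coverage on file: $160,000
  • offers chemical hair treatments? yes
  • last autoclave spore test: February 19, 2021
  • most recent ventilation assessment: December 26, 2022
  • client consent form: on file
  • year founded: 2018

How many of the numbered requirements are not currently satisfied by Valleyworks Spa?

3

1. client consent form present → met
2. chairs per licensed practitioner 4 ≤ 4 → met
3. licensed cosmetologists 11 ≥ 6 → met
4. condition 'offers chemical hair treatments' holds; professional liability coverage $160,000 ≥ $150,000 → met
5. premises liability coverage $450,000 < $525,000 → not met
6. ventilation assessment 67 days ago vs limit 60 → not met
7. autoclave spore test 742 days ago vs limit 730 → not met
8. continuing-education completion 22 days ago vs limit 30 → met
Not met: 3 of 8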